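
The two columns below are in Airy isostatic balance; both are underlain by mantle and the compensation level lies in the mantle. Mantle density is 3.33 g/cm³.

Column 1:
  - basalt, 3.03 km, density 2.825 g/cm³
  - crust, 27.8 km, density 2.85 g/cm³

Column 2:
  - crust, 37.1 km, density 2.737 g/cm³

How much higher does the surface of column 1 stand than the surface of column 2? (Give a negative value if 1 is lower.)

−2.14 km

For any compensation level in the mantle, the mantle terms cancel and isostasy reduces to e = (Σt_1 − Σt_2) − (Σ(ρt)_1 − Σ(ρt)_2) / ρ_m.
Σt_1 = 30.83 km; Σt_2 = 37.1 km; Σ(ρt)_1 = 87.78975; Σ(ρt)_2 = 101.5427 (in km·g/cm³).
e = (30.83 − 37.1) − (87.78975 − 101.5427) / 3.33 = −2.14 km.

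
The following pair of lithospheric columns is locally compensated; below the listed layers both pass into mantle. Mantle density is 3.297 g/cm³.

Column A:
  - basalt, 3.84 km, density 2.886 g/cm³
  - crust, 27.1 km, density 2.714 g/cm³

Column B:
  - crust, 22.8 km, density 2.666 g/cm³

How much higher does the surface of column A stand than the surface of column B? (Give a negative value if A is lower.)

0.907 km

For any compensation level in the mantle, the mantle terms cancel and isostasy reduces to e = (Σt_A − Σt_B) − (Σ(ρt)_A − Σ(ρt)_B) / ρ_m.
Σt_A = 30.94 km; Σt_B = 22.8 km; Σ(ρt)_A = 84.63164; Σ(ρt)_B = 60.7848 (in km·g/cm³).
e = (30.94 − 22.8) − (84.63164 − 60.7848) / 3.297 = 0.907 km.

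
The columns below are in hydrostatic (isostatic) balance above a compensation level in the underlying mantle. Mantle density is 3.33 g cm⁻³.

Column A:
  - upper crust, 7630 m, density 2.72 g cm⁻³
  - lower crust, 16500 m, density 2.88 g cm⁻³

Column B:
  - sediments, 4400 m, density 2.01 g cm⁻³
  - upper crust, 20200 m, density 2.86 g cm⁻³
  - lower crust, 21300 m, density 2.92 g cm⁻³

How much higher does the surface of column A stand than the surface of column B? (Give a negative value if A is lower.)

For any compensation level in the mantle, the mantle terms cancel and isostasy reduces to e = (Σt_A − Σt_B) − (Σ(ρt)_A − Σ(ρt)_B) / ρ_m.
Σt_A = 24130 m; Σt_B = 45900 m; Σ(ρt)_A = 68273.6; Σ(ρt)_B = 128812 (in m·g cm⁻³).
e = (24130 − 45900) − (68273.6 − 128812) / 3.33 = −3590 m.

−3590 m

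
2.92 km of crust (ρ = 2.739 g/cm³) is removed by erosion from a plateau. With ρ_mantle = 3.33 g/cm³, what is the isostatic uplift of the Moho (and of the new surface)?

Unloading: uplift u = e ρ_c/ρ_m = 2.92 km × 2.739/3.33 = 2.4 km.

2.4 km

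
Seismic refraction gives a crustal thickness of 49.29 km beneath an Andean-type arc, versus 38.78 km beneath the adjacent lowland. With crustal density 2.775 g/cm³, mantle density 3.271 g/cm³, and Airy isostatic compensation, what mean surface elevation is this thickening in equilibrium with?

1.59 km

Excess crust Δ = 49.29 km − 38.78 km = 10.51 km, split between elevation h and root r with h + r = Δ.
Airy balance ρ_c h = (ρ_m − ρ_c) r gives r = h ρ_c/(ρ_m − ρ_c), so h (1 + ρ_c/(ρ_m − ρ_c)) = Δ, i.e. h = Δ (ρ_m − ρ_c)/ρ_m.
h = 10.51 km × 0.496/3.271 = 1.59 km.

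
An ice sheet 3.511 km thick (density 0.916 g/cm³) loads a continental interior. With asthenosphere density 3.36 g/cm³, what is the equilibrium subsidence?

0.957 km

Balancing pressure at the compensation depth: the ice load ρ_ice t is balanced by mantle displaced below, ρ_m s.
s = t ρ_ice / ρ_m = 3.511 km × 0.916/3.36 = 0.957 km.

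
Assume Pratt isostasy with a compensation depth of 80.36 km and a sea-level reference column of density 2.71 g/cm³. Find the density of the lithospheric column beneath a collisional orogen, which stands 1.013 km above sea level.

2.68 g/cm³

Pratt balance: ρ_ref D = ρ (D + h).
ρ = ρ_ref D/(D + h) = 2.71 × 80.36 km/(80.36 km + 1.013 km) = 2.68 g/cm³.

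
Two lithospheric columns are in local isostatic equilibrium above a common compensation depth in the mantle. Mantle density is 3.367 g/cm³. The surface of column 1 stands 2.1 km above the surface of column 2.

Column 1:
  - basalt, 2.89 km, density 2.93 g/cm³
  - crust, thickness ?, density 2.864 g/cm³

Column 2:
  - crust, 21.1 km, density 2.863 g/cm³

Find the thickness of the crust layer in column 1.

32.7 km

Take the compensation level at the base of the deeper column (depth z_c below the surface of column 1) and equate Σ ρ_i t_i down to z_c; mantle fills any gap and the z_c terms cancel.
Column 1: 2.89×2.93 + x×2.864 + (z_c − 2.89 − x)×3.367
Column 2: 2.1×0 + 21.1×2.863 + (z_c − 2.1 − 21.1)×3.367
The z_c×3.367 term appears on both sides and cancels. Collect the known terms of each column as K = Σ(ρt)_known − 3.367 × (depth of known layers): K_1 = 8.4677 − 3.367×2.89 = −1.26293; K_2 = 60.4093 − 3.367×(2.1 + 21.1) = −17.7051.
Balance: K_1 − x×(3.367 − 2.864) = K_2, so x = (K_1 − K_2)/(3.367 − 2.864) = 16.4422/0.503 = 32.7 km.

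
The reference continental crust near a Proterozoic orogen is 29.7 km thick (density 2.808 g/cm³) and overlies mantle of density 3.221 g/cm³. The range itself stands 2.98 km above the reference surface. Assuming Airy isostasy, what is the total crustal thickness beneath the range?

Root depth r = h ρ_c / (ρ_m − ρ_c) = 2.98 km × 2.808 / 0.413 = 20.26 km.
Total thickness = T + h + r = 29.7 km + 2.98 km + 20.26 km = 52.9 km.

52.9 km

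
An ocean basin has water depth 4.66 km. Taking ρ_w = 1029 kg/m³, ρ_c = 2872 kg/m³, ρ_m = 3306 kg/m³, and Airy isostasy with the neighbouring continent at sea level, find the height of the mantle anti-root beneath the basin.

19.8 km

Isostatic balance requires: replacing crust with seawater at the top is compensated by replacing crust with mantle at the base: d (ρ_c − ρ_w) = a (ρ_m − ρ_c).
a = d (ρ_c − ρ_w)/(ρ_m − ρ_c) = 4.66 km × 1843/434 = 19.8 km.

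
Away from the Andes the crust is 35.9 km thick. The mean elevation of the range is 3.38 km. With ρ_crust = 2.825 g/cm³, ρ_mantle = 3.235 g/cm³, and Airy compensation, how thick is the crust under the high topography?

62.6 km

Root depth r = h ρ_c / (ρ_m − ρ_c) = 3.38 km × 2.825 / 0.41 = 23.29 km.
Total thickness = T + h + r = 35.9 km + 3.38 km + 23.29 km = 62.6 km.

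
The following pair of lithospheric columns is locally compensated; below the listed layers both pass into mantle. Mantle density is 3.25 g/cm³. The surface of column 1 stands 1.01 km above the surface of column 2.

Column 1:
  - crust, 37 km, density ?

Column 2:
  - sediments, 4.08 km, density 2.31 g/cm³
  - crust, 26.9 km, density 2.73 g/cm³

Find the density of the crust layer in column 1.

2.68 g/cm³

Take the compensation level at the base of the deeper column (depth z_c below the surface of column 1) and equate Σ ρ_i t_i down to z_c; mantle fills any gap and the z_c terms cancel.
Column 1: 37×ρ + (z_c − 37)×3.25
Column 2: 1.01×0 + 4.08×2.31 + 26.9×2.73 + (z_c − 1.01 − 30.98)×3.25
The z_c×3.25 term appears on both sides and cancels. Collect the known terms of each column as K = Σ(ρt)_known − 3.25 × (depth of known layers): K_1 = 0 − 3.25×37 = −120.25; K_2 = 82.8618 − 3.25×(1.01 + 30.98) = −21.1057.
Balance: K_1 + 37×ρ = K_2, so ρ = (K_2 − K_1)/37 = 99.1443/37 = 2.68 g/cm³.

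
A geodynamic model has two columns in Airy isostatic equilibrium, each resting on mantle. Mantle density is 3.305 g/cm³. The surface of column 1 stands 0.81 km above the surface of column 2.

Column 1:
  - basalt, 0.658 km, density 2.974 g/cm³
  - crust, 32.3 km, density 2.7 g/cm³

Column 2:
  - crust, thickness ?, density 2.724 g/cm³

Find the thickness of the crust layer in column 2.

Take the compensation level at the base of the deeper column (depth z_c below the surface of column 1) and equate Σ ρ_i t_i down to z_c; mantle fills any gap and the z_c terms cancel.
Column 1: 0.658×2.974 + 32.3×2.7 + (z_c − 32.958)×3.305
Column 2: 0.81×0 + x×2.724 + (z_c − 0.81 − 0 − x)×3.305
The z_c×3.305 term appears on both sides and cancels. Collect the known terms of each column as K = Σ(ρt)_known − 3.305 × (depth of known layers): K_1 = 89.166892 − 3.305×32.958 = −19.759298; K_2 = 0 − 3.305×(0.81 + 0) = −2.67705.
Balance: K_1 = K_2 − x×(3.305 − 2.724), so x = (K_2 − K_1)/(3.305 − 2.724) = 17.0822/0.581 = 29.4 km.

29.4 km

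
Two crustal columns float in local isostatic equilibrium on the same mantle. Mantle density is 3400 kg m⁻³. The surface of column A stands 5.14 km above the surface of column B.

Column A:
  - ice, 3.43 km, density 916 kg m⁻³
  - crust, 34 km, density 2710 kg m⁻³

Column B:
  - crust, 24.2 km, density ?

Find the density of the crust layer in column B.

Take the compensation level at the base of the deeper column (depth z_c below the surface of column A) and equate Σ ρ_i t_i down to z_c; mantle fills any gap and the z_c terms cancel.
Column A: 3.43×916 + 34×2710 + (z_c − 37.43)×3400
Column B: 5.14×0 + 24.2×ρ + (z_c − 5.14 − 24.2)×3400
The z_c×3400 term appears on both sides and cancels. Collect the known terms of each column as K = Σ(ρt)_known − 3400 × (depth of known layers): K_A = 95281.88 − 3400×37.43 = −31980.12; K_B = 0 − 3400×(5.14 + 24.2) = −99756.
Balance: K_A = K_B + 24.2×ρ, so ρ = (K_A − K_B)/24.2 = 67775.9/24.2 = 2800 kg m⁻³.

2800 kg m⁻³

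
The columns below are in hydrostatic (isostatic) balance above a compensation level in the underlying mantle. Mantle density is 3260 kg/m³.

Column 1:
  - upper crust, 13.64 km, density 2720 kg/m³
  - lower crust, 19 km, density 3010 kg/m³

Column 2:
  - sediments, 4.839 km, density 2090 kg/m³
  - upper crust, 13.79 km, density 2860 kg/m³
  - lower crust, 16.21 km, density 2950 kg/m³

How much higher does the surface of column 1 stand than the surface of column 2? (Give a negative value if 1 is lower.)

−1.25 km

For any compensation level in the mantle, the mantle terms cancel and isostasy reduces to e = (Σt_1 − Σt_2) − (Σ(ρt)_1 − Σ(ρt)_2) / ρ_m.
Σt_1 = 32.64 km; Σt_2 = 34.839 km; Σ(ρt)_1 = 94290.8; Σ(ρt)_2 = 97372.41 (in km·kg/m³).
e = (32.64 − 34.839) − (94290.8 − 97372.41) / 3260 = −1.25 km.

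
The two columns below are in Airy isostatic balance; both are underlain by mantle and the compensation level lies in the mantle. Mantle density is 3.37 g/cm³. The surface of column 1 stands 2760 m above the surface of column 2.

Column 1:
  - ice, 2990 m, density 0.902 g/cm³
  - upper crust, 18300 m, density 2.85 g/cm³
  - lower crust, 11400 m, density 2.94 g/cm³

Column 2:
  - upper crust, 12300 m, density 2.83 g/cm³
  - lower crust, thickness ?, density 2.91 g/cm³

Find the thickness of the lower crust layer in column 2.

Take the compensation level at the base of the deeper column (depth z_c below the surface of column 1) and equate Σ ρ_i t_i down to z_c; mantle fills any gap and the z_c terms cancel.
Column 1: 2990×0.902 + 18300×2.85 + 11400×2.94 + (z_c − 32690)×3.37
Column 2: 2760×0 + 12300×2.83 + x×2.91 + (z_c − 2760 − 12300 − x)×3.37
The z_c×3.37 term appears on both sides and cancels. Collect the known terms of each column as K = Σ(ρt)_known − 3.37 × (depth of known layers): K_1 = 88367.98 − 3.37×32690 = −21797.32; K_2 = 34809 − 3.37×(2760 + 12300) = −15943.2.
Balance: K_1 = K_2 − x×(3.37 − 2.91), so x = (K_2 − K_1)/(3.37 − 2.91) = 5854.12/0.46 = 12700 m.

12700 m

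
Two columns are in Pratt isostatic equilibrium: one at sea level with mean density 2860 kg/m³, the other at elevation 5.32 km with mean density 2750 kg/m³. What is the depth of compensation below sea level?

ρ_ref D = ρ (D + h) → D (ρ_ref − ρ) = ρ h.
D = ρ h/(ρ_ref − ρ) = 2750 × 5.32 km/(2860 − 2750) = 133 km.

133 km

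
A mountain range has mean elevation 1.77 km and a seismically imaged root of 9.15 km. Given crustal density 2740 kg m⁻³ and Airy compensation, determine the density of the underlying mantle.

Airy balance: ρ_c h = (ρ_m − ρ_c) r → ρ_m = ρ_c (1 + h/r).
ρ_m = 2740 × (1 + 1.77 km/9.15 km) = 3270 kg m⁻³.

3270 kg m⁻³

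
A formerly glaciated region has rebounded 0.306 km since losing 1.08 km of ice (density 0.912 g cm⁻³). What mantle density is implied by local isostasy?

ρ_m = ρ_ice t / u = 0.912 × 1.08 km/0.306 km = 3.22 g cm⁻³.

3.22 g cm⁻³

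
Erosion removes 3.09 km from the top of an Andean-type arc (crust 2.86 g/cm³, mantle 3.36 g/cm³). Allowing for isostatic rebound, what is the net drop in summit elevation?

Rebound u = e ρ_c/ρ_m = 3.09 km × 2.86/3.36 = 2.63 km.
Net surface drop = e − u = 3.09 km − 2.63 km = e (ρ_m − ρ_c)/ρ_m = 0.46 km.

0.46 km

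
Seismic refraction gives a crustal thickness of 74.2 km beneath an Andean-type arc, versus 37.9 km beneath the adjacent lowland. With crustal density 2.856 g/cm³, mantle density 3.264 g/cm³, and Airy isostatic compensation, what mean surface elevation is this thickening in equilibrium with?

Excess crust Δ = 74.2 km − 37.9 km = 36.3 km, split between elevation h and root r with h + r = Δ.
Airy balance ρ_c h = (ρ_m − ρ_c) r gives r = h ρ_c/(ρ_m − ρ_c), so h (1 + ρ_c/(ρ_m − ρ_c)) = Δ, i.e. h = Δ (ρ_m − ρ_c)/ρ_m.
h = 36.3 km × 0.408/3.264 = 4.54 km.

4.54 km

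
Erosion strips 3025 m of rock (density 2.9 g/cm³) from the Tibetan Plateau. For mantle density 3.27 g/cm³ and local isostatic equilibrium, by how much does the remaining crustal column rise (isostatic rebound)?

Unloading: uplift u = e ρ_c/ρ_m = 3025 m × 2.9/3.27 = 2680 m.

2680 m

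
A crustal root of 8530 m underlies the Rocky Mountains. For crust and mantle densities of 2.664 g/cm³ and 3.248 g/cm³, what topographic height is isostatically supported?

1870 m

Equating mass per unit area of the two columns: ρ_c h = (ρ_m − ρ_c) r.
h = r (ρ_m − ρ_c) / ρ_c = 8530 m × (3.248 − 2.664) / 2.664 = 1870 m.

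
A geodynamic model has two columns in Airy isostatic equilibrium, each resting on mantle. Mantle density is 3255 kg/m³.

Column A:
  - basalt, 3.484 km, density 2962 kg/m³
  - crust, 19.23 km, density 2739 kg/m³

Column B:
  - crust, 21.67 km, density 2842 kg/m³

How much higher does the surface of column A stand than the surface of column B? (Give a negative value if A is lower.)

0.613 km

For any compensation level in the mantle, the mantle terms cancel and isostasy reduces to e = (Σt_A − Σt_B) − (Σ(ρt)_A − Σ(ρt)_B) / ρ_m.
Σt_A = 22.714 km; Σt_B = 21.67 km; Σ(ρt)_A = 62990.578; Σ(ρt)_B = 61586.14 (in km·kg/m³).
e = (22.714 − 21.67) − (62990.578 − 61586.14) / 3255 = 0.613 km.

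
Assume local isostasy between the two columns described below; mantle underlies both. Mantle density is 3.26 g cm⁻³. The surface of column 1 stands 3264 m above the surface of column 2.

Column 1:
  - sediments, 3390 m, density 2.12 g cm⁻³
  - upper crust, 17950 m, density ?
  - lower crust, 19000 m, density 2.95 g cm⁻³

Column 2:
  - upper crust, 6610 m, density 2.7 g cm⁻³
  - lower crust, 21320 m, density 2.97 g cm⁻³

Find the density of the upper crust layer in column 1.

2.66 g cm⁻³

Take the compensation level at the base of the deeper column (depth z_c below the surface of column 1) and equate Σ ρ_i t_i down to z_c; mantle fills any gap and the z_c terms cancel.
Column 1: 3390×2.12 + 17950×ρ + 19000×2.95 + (z_c − 40340)×3.26
Column 2: 3264×0 + 6610×2.7 + 21320×2.97 + (z_c − 3264 − 27930)×3.26
The z_c×3.26 term appears on both sides and cancels. Collect the known terms of each column as K = Σ(ρt)_known − 3.26 × (depth of known layers): K_1 = 63236.8 − 3.26×40340 = −68271.6; K_2 = 81167.4 − 3.26×(3264 + 27930) = −20525.04.
Balance: K_1 + 17950×ρ = K_2, so ρ = (K_2 − K_1)/17950 = 47746.6/17950 = 2.66 g cm⁻³.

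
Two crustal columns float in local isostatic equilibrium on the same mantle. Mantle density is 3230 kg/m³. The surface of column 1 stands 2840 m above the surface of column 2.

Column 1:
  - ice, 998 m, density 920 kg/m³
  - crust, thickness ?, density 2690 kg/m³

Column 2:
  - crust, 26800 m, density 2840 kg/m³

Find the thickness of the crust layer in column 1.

Take the compensation level at the base of the deeper column (depth z_c below the surface of column 1) and equate Σ ρ_i t_i down to z_c; mantle fills any gap and the z_c terms cancel.
Column 1: 998×920 + x×2690 + (z_c − 998 − x)×3230
Column 2: 2840×0 + 26800×2840 + (z_c − 2840 − 26800)×3230
The z_c×3230 term appears on both sides and cancels. Collect the known terms of each column as K = Σ(ρt)_known − 3230 × (depth of known layers): K_1 = 918160 − 3230×998 = −2305380; K_2 = 76112000 − 3230×(2840 + 26800) = −19625200.
Balance: K_1 − x×(3230 − 2690) = K_2, so x = (K_1 − K_2)/(3230 − 2690) = 17319800/540 = 32100 m.

32100 m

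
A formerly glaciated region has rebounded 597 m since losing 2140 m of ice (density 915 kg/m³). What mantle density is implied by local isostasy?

3280 kg/m³

ρ_m = ρ_ice t / u = 915 × 2140 m/597 m = 3280 kg/m³.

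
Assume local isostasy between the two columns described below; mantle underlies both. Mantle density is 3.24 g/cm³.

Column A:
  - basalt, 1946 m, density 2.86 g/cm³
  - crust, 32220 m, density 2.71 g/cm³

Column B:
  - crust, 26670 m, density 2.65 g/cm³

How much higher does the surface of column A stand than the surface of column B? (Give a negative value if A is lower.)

For any compensation level in the mantle, the mantle terms cancel and isostasy reduces to e = (Σt_A − Σt_B) − (Σ(ρt)_A − Σ(ρt)_B) / ρ_m.
Σt_A = 34166 m; Σt_B = 26670 m; Σ(ρt)_A = 92881.76; Σ(ρt)_B = 70675.5 (in m·g/cm³).
e = (34166 − 26670) − (92881.76 − 70675.5) / 3.24 = 642 m.

642 m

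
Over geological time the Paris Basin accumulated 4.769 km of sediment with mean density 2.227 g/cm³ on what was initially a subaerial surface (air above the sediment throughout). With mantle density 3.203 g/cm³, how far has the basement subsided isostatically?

3.32 km

Subaerial load: s = t ρ_sed / ρ_m = 4.769 km × 2.227/3.203 = 3.32 km.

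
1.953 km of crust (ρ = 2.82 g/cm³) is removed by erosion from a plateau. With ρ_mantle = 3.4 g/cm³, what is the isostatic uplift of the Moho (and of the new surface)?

Unloading: uplift u = e ρ_c/ρ_m = 1.953 km × 2.82/3.4 = 1.62 km.

1.62 km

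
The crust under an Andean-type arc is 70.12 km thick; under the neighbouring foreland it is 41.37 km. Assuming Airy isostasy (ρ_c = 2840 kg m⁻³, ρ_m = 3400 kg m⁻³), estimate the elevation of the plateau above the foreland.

4.74 km

Excess crust Δ = 70.12 km − 41.37 km = 28.75 km, split between elevation h and root r with h + r = Δ.
Airy balance ρ_c h = (ρ_m − ρ_c) r gives r = h ρ_c/(ρ_m − ρ_c), so h (1 + ρ_c/(ρ_m − ρ_c)) = Δ, i.e. h = Δ (ρ_m − ρ_c)/ρ_m.
h = 28.75 km × 560/3400 = 4.74 km.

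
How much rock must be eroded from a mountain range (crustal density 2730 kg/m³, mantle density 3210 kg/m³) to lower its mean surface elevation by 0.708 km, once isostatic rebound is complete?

Net drop Δ = e − u = e − e ρ_c/ρ_m = e (ρ_m − ρ_c)/ρ_m.
e = Δ ρ_m/(ρ_m − ρ_c) = 0.708 km × 3210/480 = 4.73 km.

4.73 km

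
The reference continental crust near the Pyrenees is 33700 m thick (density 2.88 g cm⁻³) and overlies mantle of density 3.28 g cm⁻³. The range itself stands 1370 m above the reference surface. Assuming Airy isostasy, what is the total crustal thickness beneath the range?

Root depth r = h ρ_c / (ρ_m − ρ_c) = 1370 m × 2.88 / 0.4 = 9864 m.
Total thickness = T + h + r = 33700 m + 1370 m + 9864 m = 44900 m.

44900 m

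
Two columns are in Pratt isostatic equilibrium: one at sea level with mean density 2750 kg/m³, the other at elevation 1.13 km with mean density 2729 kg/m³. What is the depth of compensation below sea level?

ρ_ref D = ρ (D + h) → D (ρ_ref − ρ) = ρ h.
D = ρ h/(ρ_ref − ρ) = 2729 × 1.13 km/(2750 − 2729) = 147 km.

147 km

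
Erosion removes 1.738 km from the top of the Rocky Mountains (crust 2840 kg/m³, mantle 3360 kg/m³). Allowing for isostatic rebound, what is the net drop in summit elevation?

Rebound u = e ρ_c/ρ_m = 1.738 km × 2840/3360 = 1.469 km.
Net surface drop = e − u = 1.738 km − 1.469 km = e (ρ_m − ρ_c)/ρ_m = 0.269 km.

0.269 km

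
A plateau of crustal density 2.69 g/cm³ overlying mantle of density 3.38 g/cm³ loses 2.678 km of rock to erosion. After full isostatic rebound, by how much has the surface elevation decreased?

0.547 km

Rebound u = e ρ_c/ρ_m = 2.678 km × 2.69/3.38 = 2.131 km.
Net surface drop = e − u = 2.678 km − 2.131 km = e (ρ_m − ρ_c)/ρ_m = 0.547 km.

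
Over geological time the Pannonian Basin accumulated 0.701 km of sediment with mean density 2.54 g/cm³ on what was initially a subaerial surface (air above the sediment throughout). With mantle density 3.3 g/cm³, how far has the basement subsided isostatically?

Subaerial load: s = t ρ_sed / ρ_m = 0.701 km × 2.54/3.3 = 0.54 km.

0.54 km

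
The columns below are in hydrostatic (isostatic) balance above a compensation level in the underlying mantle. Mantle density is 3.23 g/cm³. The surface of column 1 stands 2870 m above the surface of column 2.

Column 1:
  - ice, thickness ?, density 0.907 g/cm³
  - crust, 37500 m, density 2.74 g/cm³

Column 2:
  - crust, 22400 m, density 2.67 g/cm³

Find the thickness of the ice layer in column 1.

Take the compensation level at the base of the deeper column (depth z_c below the surface of column 1) and equate Σ ρ_i t_i down to z_c; mantle fills any gap and the z_c terms cancel.
Column 1: x×0.907 + 37500×2.74 + (z_c − 37500 − x)×3.23
Column 2: 2870×0 + 22400×2.67 + (z_c − 2870 − 22400)×3.23
The z_c×3.23 term appears on both sides and cancels. Collect the known terms of each column as K = Σ(ρt)_known − 3.23 × (depth of known layers): K_1 = 102750 − 3.23×37500 = −18375; K_2 = 59808 − 3.23×(2870 + 22400) = −21814.1.
Balance: K_1 − x×(3.23 − 0.907) = K_2, so x = (K_1 − K_2)/(3.23 − 0.907) = 3439.1/2.323 = 1480 m.

1480 m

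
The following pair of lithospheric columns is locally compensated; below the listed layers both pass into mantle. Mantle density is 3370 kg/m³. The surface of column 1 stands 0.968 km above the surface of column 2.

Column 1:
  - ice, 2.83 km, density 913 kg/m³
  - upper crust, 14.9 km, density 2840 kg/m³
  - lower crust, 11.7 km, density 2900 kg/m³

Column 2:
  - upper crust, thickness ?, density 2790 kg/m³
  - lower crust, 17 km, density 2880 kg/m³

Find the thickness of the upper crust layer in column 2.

Take the compensation level at the base of the deeper column (depth z_c below the surface of column 1) and equate Σ ρ_i t_i down to z_c; mantle fills any gap and the z_c terms cancel.
Column 1: 2.83×913 + 14.9×2840 + 11.7×2900 + (z_c − 29.43)×3370
Column 2: 0.968×0 + x×2790 + 17×2880 + (z_c − 0.968 − 17 − x)×3370
The z_c×3370 term appears on both sides and cancels. Collect the known terms of each column as K = Σ(ρt)_known − 3370 × (depth of known layers): K_1 = 78829.79 − 3370×29.43 = −20349.31; K_2 = 48960 − 3370×(0.968 + 17) = −11592.16.
Balance: K_1 = K_2 − x×(3370 − 2790), so x = (K_2 − K_1)/(3370 − 2790) = 8757.15/580 = 15.1 km.

15.1 km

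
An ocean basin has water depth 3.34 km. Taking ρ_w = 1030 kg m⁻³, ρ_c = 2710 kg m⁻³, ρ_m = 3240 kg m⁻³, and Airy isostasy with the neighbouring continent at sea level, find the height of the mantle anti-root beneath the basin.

Equating mass per unit area of the two columns: replacing crust with seawater at the top is compensated by replacing crust with mantle at the base: d (ρ_c − ρ_w) = a (ρ_m − ρ_c).
a = d (ρ_c − ρ_w)/(ρ_m − ρ_c) = 3.34 km × 1680/530 = 10.6 km.

10.6 km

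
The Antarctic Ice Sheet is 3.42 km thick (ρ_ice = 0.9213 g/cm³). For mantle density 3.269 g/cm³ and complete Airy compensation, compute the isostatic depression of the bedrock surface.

Isostatic balance requires: the ice load ρ_ice t is balanced by mantle displaced below, ρ_m s.
s = t ρ_ice / ρ_m = 3.42 km × 0.9213/3.269 = 0.964 km.

0.964 km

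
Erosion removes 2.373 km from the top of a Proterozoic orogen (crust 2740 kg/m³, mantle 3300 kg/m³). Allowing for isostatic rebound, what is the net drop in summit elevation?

Rebound u = e ρ_c/ρ_m = 2.373 km × 2740/3300 = 1.97 km.
Net surface drop = e − u = 2.373 km − 1.97 km = e (ρ_m − ρ_c)/ρ_m = 0.403 km.

0.403 km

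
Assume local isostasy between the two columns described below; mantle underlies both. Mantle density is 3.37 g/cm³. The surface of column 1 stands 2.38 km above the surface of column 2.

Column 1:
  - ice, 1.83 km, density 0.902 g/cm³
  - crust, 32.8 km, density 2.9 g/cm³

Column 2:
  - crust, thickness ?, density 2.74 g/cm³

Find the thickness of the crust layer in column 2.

18.9 km

Take the compensation level at the base of the deeper column (depth z_c below the surface of column 1) and equate Σ ρ_i t_i down to z_c; mantle fills any gap and the z_c terms cancel.
Column 1: 1.83×0.902 + 32.8×2.9 + (z_c − 34.63)×3.37
Column 2: 2.38×0 + x×2.74 + (z_c − 2.38 − 0 − x)×3.37
The z_c×3.37 term appears on both sides and cancels. Collect the known terms of each column as K = Σ(ρt)_known − 3.37 × (depth of known layers): K_1 = 96.77066 − 3.37×34.63 = −19.93244; K_2 = 0 − 3.37×(2.38 + 0) = −8.0206.
Balance: K_1 = K_2 − x×(3.37 − 2.74), so x = (K_2 − K_1)/(3.37 − 2.74) = 11.9118/0.63 = 18.9 km.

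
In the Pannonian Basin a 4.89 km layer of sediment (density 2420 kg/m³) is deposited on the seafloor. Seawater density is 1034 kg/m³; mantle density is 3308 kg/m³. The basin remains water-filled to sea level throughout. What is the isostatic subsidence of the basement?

2.98 km

Submarine loading: the sediment displaces seawater, and the subsidence is in turn flooded, so s (ρ_m − ρ_w) = t (ρ_sed − ρ_w).
s = 4.89 km × (2420 − 1034) / (3308 − 1034) = 2.98 km.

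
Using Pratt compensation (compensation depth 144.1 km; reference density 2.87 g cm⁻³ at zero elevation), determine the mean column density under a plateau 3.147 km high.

Pratt balance: ρ_ref D = ρ (D + h).
ρ = ρ_ref D/(D + h) = 2.87 × 144.1 km/(144.1 km + 3.147 km) = 2.81 g cm⁻³.

2.81 g cm⁻³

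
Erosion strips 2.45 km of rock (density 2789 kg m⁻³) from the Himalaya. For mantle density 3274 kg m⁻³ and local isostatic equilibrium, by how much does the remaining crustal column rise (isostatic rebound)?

2.09 km

Unloading: uplift u = e ρ_c/ρ_m = 2.45 km × 2789/3274 = 2.09 km.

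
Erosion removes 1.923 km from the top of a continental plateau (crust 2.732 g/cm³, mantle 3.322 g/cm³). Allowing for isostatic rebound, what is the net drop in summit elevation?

0.342 km

Rebound u = e ρ_c/ρ_m = 1.923 km × 2.732/3.322 = 1.581 km.
Net surface drop = e − u = 1.923 km − 1.581 km = e (ρ_m − ρ_c)/ρ_m = 0.342 km.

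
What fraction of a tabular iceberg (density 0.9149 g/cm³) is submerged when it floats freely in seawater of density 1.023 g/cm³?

Submerged fraction = ρ_obj/ρ_fluid = 0.9149/1.023 = 0.894.

0.894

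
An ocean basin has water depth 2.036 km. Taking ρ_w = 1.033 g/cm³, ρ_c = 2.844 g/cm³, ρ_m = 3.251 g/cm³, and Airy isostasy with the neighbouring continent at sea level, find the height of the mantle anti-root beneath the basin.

Balancing pressure at the compensation depth: replacing crust with seawater at the top is compensated by replacing crust with mantle at the base: d (ρ_c − ρ_w) = a (ρ_m − ρ_c).
a = d (ρ_c − ρ_w)/(ρ_m − ρ_c) = 2.036 km × 1.811/0.407 = 9.06 km.

9.06 km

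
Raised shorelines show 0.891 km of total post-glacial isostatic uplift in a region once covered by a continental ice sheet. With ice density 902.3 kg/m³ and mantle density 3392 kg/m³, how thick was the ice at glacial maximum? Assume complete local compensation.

u = t ρ_ice/ρ_m → t = u ρ_m/ρ_ice = 0.891 km × 3392/902.3 = 3.35 km.

3.35 km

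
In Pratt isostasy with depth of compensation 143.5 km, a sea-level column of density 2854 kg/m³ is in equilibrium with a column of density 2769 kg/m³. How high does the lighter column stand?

ρ_ref D = ρ (D + h) → h = D (ρ_ref − ρ)/ρ.
h = 143.5 km × (2854 − 2769)/2769 = 4.41 km.

4.41 km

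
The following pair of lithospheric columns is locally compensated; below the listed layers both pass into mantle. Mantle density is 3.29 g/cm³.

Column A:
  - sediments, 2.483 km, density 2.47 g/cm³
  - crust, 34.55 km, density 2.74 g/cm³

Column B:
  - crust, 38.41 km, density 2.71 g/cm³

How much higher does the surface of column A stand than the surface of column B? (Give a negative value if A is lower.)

−0.377 km

For any compensation level in the mantle, the mantle terms cancel and isostasy reduces to e = (Σt_A − Σt_B) − (Σ(ρt)_A − Σ(ρt)_B) / ρ_m.
Σt_A = 37.033 km; Σt_B = 38.41 km; Σ(ρt)_A = 100.80001; Σ(ρt)_B = 104.0911 (in km·g/cm³).
e = (37.033 − 38.41) − (100.80001 − 104.0911) / 3.29 = −0.377 km.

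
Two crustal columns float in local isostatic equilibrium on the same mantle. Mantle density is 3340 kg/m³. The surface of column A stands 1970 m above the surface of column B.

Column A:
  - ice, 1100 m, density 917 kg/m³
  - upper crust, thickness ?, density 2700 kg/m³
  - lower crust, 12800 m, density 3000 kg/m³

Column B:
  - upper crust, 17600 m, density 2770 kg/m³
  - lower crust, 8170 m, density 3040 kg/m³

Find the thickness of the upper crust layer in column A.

18800 m

Take the compensation level at the base of the deeper column (depth z_c below the surface of column A) and equate Σ ρ_i t_i down to z_c; mantle fills any gap and the z_c terms cancel.
Column A: 1100×917 + x×2700 + 12800×3000 + (z_c − 13900 − x)×3340
Column B: 1970×0 + 17600×2770 + 8170×3040 + (z_c − 1970 − 25770)×3340
The z_c×3340 term appears on both sides and cancels. Collect the known terms of each column as K = Σ(ρt)_known − 3340 × (depth of known layers): K_A = 39408700 − 3340×13900 = −7017300; K_B = 73588800 − 3340×(1970 + 25770) = −19062800.
Balance: K_A − x×(3340 − 2700) = K_B, so x = (K_A − K_B)/(3340 − 2700) = 12045500/640 = 18800 m.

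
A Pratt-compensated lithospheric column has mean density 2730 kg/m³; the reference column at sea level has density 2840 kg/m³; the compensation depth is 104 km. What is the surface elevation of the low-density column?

4.19 km

ρ_ref D = ρ (D + h) → h = D (ρ_ref − ρ)/ρ.
h = 104 km × (2840 − 2730)/2730 = 4.19 km.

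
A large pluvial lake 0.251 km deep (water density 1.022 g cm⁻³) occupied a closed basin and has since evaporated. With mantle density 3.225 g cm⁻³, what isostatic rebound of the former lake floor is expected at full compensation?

u = d ρ_w/ρ_m = 0.251 km × 1.022/3.225 = 0.0795 km.

0.0795 km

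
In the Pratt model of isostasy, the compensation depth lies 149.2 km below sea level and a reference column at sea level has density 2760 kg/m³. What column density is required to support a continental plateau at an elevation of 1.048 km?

Pratt balance: ρ_ref D = ρ (D + h).
ρ = ρ_ref D/(D + h) = 2760 × 149.2 km/(149.2 km + 1.048 km) = 2740 kg/m³.

2740 kg/m³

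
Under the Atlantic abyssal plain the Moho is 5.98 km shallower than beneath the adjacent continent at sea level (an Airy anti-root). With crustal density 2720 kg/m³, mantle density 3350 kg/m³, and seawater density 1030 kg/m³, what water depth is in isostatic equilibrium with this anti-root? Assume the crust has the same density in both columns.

Replacing a thickness d of crust by seawater at the top must be balanced by replacing crust with mantle at the base: d (ρ_c − ρ_w) = a (ρ_m − ρ_c).
d = a (ρ_m − ρ_c)/(ρ_c − ρ_w) = 5.98 km × 630/1690 = 2.23 km.

2.23 km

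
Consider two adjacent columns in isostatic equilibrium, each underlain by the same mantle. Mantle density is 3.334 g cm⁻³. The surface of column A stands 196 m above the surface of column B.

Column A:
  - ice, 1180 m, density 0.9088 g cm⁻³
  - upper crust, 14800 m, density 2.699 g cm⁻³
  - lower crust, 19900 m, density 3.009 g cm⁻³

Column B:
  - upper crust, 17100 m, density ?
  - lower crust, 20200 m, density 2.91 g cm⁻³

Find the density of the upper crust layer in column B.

2.78 g cm⁻³

Take the compensation level at the base of the deeper column (depth z_c below the surface of column A) and equate Σ ρ_i t_i down to z_c; mantle fills any gap and the z_c terms cancel.
Column A: 1180×0.9088 + 14800×2.699 + 19900×3.009 + (z_c − 35880)×3.334
Column B: 196×0 + 17100×ρ + 20200×2.91 + (z_c − 196 − 37300)×3.334
The z_c×3.334 term appears on both sides and cancels. Collect the known terms of each column as K = Σ(ρt)_known − 3.334 × (depth of known layers): K_A = 100896.684 − 3.334×35880 = −18727.236; K_B = 58782 − 3.334×(196 + 37300) = −66229.664.
Balance: K_A = K_B + 17100×ρ, so ρ = (K_A − K_B)/17100 = 47502.4/17100 = 2.78 g cm⁻³.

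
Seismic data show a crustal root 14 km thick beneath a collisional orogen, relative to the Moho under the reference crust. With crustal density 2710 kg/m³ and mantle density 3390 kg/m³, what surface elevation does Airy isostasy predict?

3.51 km

Equating mass per unit area of the two columns: ρ_c h = (ρ_m − ρ_c) r.
h = r (ρ_m − ρ_c) / ρ_c = 14 km × (3390 − 2710) / 2710 = 3.51 km.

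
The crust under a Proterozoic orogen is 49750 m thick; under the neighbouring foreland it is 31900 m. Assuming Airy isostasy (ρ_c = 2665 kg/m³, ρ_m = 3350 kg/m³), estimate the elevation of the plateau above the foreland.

Excess crust Δ = 49750 m − 31900 m = 17850 m, split between elevation h and root r with h + r = Δ.
Airy balance ρ_c h = (ρ_m − ρ_c) r gives r = h ρ_c/(ρ_m − ρ_c), so h (1 + ρ_c/(ρ_m − ρ_c)) = Δ, i.e. h = Δ (ρ_m − ρ_c)/ρ_m.
h = 17850 m × 685/3350 = 3650 m.

3650 m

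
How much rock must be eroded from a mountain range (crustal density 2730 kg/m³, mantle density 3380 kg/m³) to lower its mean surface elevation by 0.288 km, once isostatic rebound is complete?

1.5 km

Net drop Δ = e − u = e − e ρ_c/ρ_m = e (ρ_m − ρ_c)/ρ_m.
e = Δ ρ_m/(ρ_m − ρ_c) = 0.288 km × 3380/650 = 1.5 km.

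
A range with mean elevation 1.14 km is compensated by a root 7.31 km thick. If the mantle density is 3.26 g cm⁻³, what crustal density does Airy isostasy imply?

ρ_c h = (ρ_m − ρ_c) r → ρ_c (h + r) = ρ_m r → ρ_c = ρ_m r / (h + r).
ρ_c = 3.26 × 7.31 km / (1.14 km + 7.31 km) = 2.82 g cm⁻³.

2.82 g cm⁻³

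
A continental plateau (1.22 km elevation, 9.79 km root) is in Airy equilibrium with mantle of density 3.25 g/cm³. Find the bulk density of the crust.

2.89 g/cm³

ρ_c h = (ρ_m − ρ_c) r → ρ_c (h + r) = ρ_m r → ρ_c = ρ_m r / (h + r).
ρ_c = 3.25 × 9.79 km / (1.22 km + 9.79 km) = 2.89 g/cm³.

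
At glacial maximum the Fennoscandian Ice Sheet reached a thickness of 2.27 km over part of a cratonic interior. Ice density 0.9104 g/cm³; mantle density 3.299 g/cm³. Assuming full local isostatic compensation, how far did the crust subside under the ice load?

In Airy isostatic equilibrium: the ice load ρ_ice t is balanced by mantle displaced below, ρ_m s.
s = t ρ_ice / ρ_m = 2.27 km × 0.9104/3.299 = 0.626 km.

0.626 km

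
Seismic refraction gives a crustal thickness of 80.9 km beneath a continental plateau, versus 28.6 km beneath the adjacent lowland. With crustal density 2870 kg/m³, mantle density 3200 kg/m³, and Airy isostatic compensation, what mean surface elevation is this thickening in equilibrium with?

Excess crust Δ = 80.9 km − 28.6 km = 52.3 km, split between elevation h and root r with h + r = Δ.
Airy balance ρ_c h = (ρ_m − ρ_c) r gives r = h ρ_c/(ρ_m − ρ_c), so h (1 + ρ_c/(ρ_m − ρ_c)) = Δ, i.e. h = Δ (ρ_m − ρ_c)/ρ_m.
h = 52.3 km × 330/3200 = 5.39 km.

5.39 km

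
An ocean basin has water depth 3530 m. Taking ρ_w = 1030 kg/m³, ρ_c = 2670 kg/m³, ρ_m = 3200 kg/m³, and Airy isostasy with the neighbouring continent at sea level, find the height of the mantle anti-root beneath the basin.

10900 m

Balancing pressure at the compensation depth: replacing crust with seawater at the top is compensated by replacing crust with mantle at the base: d (ρ_c − ρ_w) = a (ρ_m − ρ_c).
a = d (ρ_c − ρ_w)/(ρ_m − ρ_c) = 3530 m × 1640/530 = 10900 m.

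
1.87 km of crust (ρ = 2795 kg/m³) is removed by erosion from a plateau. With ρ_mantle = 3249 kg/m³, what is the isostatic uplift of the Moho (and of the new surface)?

1.61 km

Unloading: uplift u = e ρ_c/ρ_m = 1.87 km × 2795/3249 = 1.61 km.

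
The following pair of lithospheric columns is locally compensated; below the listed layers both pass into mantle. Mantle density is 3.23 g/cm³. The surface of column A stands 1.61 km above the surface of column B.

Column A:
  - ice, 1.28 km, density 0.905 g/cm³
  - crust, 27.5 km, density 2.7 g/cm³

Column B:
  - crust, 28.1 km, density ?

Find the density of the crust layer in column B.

2.79 g/cm³

Take the compensation level at the base of the deeper column (depth z_c below the surface of column A) and equate Σ ρ_i t_i down to z_c; mantle fills any gap and the z_c terms cancel.
Column A: 1.28×0.905 + 27.5×2.7 + (z_c − 28.78)×3.23
Column B: 1.61×0 + 28.1×ρ + (z_c − 1.61 − 28.1)×3.23
The z_c×3.23 term appears on both sides and cancels. Collect the known terms of each column as K = Σ(ρt)_known − 3.23 × (depth of known layers): K_A = 75.4084 − 3.23×28.78 = −17.551; K_B = 0 − 3.23×(1.61 + 28.1) = −95.9633.
Balance: K_A = K_B + 28.1×ρ, so ρ = (K_A − K_B)/28.1 = 78.4123/28.1 = 2.79 g/cm³.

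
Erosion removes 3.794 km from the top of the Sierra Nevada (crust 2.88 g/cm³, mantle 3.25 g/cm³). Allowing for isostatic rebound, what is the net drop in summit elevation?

Rebound u = e ρ_c/ρ_m = 3.794 km × 2.88/3.25 = 3.362 km.
Net surface drop = e − u = 3.794 km − 3.362 km = e (ρ_m − ρ_c)/ρ_m = 0.432 km.

0.432 km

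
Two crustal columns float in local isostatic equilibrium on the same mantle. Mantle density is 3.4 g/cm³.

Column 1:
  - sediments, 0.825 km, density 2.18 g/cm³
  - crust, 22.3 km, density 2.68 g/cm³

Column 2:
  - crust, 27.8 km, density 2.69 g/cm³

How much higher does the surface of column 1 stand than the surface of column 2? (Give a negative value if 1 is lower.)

For any compensation level in the mantle, the mantle terms cancel and isostasy reduces to e = (Σt_1 − Σt_2) − (Σ(ρt)_1 − Σ(ρt)_2) / ρ_m.
Σt_1 = 23.125 km; Σt_2 = 27.8 km; Σ(ρt)_1 = 61.5625; Σ(ρt)_2 = 74.782 (in km·g/cm³).
e = (23.125 − 27.8) − (61.5625 − 74.782) / 3.4 = −0.787 km.

−0.787 km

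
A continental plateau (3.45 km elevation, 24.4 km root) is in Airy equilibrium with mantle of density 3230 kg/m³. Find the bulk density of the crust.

ρ_c h = (ρ_m − ρ_c) r → ρ_c (h + r) = ρ_m r → ρ_c = ρ_m r / (h + r).
ρ_c = 3230 × 24.4 km / (3.45 km + 24.4 km) = 2830 kg/m³.

2830 kg/m³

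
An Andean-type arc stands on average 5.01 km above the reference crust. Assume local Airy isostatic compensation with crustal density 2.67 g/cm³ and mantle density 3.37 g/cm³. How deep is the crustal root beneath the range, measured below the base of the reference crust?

Balancing pressure at the compensation depth: the weight of the topography is balanced by the buoyancy of the root, ρ_c h = (ρ_m − ρ_c) r.
r = h · ρ_c / (ρ_m − ρ_c) = 5.01 km × 2.67 / (3.37 − 2.67) = 19.1 km.

19.1 km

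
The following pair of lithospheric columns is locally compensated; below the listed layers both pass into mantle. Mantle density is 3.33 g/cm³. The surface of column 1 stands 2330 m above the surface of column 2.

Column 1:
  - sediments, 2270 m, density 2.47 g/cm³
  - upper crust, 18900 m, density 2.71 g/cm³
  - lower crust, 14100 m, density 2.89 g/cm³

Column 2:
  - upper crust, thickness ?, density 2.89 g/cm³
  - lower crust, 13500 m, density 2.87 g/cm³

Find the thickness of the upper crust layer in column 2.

13400 m

Take the compensation level at the base of the deeper column (depth z_c below the surface of column 1) and equate Σ ρ_i t_i down to z_c; mantle fills any gap and the z_c terms cancel.
Column 1: 2270×2.47 + 18900×2.71 + 14100×2.89 + (z_c − 35270)×3.33
Column 2: 2330×0 + x×2.89 + 13500×2.87 + (z_c − 2330 − 13500 − x)×3.33
The z_c×3.33 term appears on both sides and cancels. Collect the known terms of each column as K = Σ(ρt)_known − 3.33 × (depth of known layers): K_1 = 97574.9 − 3.33×35270 = −19874.2; K_2 = 38745 − 3.33×(2330 + 13500) = −13968.9.
Balance: K_1 = K_2 − x×(3.33 − 2.89), so x = (K_2 − K_1)/(3.33 − 2.89) = 5905.3/0.44 = 13400 m.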